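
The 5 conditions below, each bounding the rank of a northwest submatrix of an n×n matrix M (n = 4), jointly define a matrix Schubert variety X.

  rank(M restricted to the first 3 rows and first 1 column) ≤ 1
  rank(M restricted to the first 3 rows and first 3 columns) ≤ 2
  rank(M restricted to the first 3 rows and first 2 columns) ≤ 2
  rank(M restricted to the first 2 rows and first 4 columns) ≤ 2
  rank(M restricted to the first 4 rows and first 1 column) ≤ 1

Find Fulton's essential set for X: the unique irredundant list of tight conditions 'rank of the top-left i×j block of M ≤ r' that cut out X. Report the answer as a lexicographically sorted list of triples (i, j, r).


Rank table r_w(4×4) implied by the 5 constraints:

  row 1: 1, 1, 1, 1
  row 2: 1, 2, 2, 2
  row 3: 1, 2, 2, 3
  row 4: 1, 2, 3, 4

reading off 1-entries of Δ²R: w = (1, 2, 4, 3).

1 SE-corner of the 1-cell Rothe diagram gives Ess(w):

[(3, 3, 2)]


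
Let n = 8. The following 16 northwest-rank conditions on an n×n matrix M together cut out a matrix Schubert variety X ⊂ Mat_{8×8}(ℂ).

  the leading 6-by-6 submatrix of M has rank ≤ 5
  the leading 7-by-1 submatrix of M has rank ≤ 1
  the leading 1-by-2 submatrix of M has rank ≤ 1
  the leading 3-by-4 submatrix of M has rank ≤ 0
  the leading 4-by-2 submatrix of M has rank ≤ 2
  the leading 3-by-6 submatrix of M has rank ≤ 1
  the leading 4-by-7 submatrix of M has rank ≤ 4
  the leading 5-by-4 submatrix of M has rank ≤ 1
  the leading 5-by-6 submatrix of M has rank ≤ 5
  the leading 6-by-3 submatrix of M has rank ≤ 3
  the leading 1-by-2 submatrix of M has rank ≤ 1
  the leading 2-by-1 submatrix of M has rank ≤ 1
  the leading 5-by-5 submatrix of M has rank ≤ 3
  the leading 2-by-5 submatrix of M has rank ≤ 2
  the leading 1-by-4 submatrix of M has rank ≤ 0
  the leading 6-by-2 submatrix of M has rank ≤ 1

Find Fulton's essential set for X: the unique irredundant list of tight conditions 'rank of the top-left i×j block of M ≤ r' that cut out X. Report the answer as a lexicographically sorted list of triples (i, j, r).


Rank table r_w(8×8) implied by the 16 constraints:

  i=1: 0 0 0 0 1 1 1 1
  i=2: 0 0 0 0 1 1 2 2
  i=3: 0 0 0 0 1 1 2 3
  i=4: 1 1 1 1 2 2 3 4
  i=5: 1 1 1 1 2 3 4 5
  i=6: 1 1 2 2 3 4 5 6
  i=7: 1 2 3 3 4 5 6 7
  i=8: 1 2 3 4 5 6 7 8

so w = (5, 7, 8, 1, 6, 3, 2, 4).

4 SE-corners of the 18-cell Rothe diagram give Ess(w):

[(3, 4, 0), (3, 6, 1), (5, 4, 1), (6, 2, 1)]


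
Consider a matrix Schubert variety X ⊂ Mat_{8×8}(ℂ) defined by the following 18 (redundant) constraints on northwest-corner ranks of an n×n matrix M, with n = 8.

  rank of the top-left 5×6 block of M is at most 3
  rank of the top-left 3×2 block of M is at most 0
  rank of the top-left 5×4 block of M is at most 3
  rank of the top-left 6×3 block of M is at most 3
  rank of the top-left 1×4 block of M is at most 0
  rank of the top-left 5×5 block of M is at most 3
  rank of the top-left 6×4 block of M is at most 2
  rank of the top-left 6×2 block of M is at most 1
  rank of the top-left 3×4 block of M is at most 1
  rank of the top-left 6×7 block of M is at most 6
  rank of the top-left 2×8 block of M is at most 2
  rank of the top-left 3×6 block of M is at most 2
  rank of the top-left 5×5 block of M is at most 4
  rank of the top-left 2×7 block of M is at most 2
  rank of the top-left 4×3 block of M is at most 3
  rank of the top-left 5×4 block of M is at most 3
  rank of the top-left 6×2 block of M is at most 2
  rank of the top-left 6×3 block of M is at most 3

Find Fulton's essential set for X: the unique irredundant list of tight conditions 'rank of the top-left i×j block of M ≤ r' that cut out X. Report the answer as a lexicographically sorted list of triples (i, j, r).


Propagating the 18 rank bounds to every northwest block:

  0, 0, 0, 0, 1, 1, 1, 1
  0, 0, 1, 1, 2, 2, 2, 2
  0, 0, 1, 1, 2, 2, 3, 3
  1, 1, 2, 2, 3, 3, 4, 4
  1, 1, 2, 2, 3, 3, 4, 5
  1, 1, 2, 2, 3, 4, 5, 6
  1, 2, 3, 3, 4, 5, 6, 7
  1, 2, 3, 4, 5, 6, 7, 8

the unique w with this rank table is (5, 3, 7, 1, 8, 6, 2, 4).

7 SE-corners of the 15-cell Rothe diagram give Ess(w):

[(1, 4, 0), (3, 2, 0), (3, 4, 1), (3, 6, 2), (5, 6, 3), (6, 2, 1), (6, 4, 2)]


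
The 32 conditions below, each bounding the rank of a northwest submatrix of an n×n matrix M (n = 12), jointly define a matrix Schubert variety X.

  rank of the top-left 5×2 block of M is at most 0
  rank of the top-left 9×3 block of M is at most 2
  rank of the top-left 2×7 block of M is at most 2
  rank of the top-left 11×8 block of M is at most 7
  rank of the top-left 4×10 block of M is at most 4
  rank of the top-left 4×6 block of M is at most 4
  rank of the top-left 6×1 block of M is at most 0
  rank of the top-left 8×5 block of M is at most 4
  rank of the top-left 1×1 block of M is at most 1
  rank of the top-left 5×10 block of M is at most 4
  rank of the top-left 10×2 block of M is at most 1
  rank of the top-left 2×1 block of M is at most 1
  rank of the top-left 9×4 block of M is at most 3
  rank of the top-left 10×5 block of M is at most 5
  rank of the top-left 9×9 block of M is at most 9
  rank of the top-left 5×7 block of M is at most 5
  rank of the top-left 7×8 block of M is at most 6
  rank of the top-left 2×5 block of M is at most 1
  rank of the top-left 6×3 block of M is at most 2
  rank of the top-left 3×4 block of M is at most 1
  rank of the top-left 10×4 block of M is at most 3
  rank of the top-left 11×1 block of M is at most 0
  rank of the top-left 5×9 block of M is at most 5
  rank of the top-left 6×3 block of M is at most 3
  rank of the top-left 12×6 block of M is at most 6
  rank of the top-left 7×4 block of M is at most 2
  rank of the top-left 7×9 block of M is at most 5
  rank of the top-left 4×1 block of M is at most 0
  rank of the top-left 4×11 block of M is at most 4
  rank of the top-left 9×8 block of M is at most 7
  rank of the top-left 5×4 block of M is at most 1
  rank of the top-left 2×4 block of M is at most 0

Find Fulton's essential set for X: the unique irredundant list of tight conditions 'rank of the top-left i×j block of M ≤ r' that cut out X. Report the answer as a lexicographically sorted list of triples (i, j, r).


Computing R[i][j] = min implied NW-rank bound (n=12, 32 conditions):

  i=1: 0  0  0  0  1  1  1  1  1  1  1  1
  i=2: 0  0  0  0  1  2  2  2  2  2  2  2
  i=3: 0  0  1  1  2  3  3  3  3  3  3  3
  i=4: 0  0  1  1  2  3  4  4  4  4  4  4
  i=5: 0  0  1  1  2  3  4  4  4  4  5  5
  i=6: 0  1  2  2  3  4  5  5  5  5  6  6
  i=7: 0  1  2  2  3  4  5  5  5  6  7  7
  i=8: 0  1  2  3  4  5  6  6  6  7  8  8
  i=9: 0  1  2  3  4  5  6  7  7  8  9  9
  i=10: 0  1  2  3  4  5  6  7  8  9  10  10
  i=11: 0  1  2  3  4  5  6  7  8  9  10  11
  i=12: 1  2  3  4  5  6  7  8  9  10  11  12

reading off 1-entries of Δ²R: w = (5, 6, 3, 7, 11, 2, 10, 4, 8, 9, 12, 1).

7 SE-corners of the 28-cell Rothe diagram give Ess(w):

[(2, 4, 0), (5, 2, 0), (5, 4, 1), (5, 10, 4), (7, 4, 2), (7, 9, 5), (11, 1, 0)]


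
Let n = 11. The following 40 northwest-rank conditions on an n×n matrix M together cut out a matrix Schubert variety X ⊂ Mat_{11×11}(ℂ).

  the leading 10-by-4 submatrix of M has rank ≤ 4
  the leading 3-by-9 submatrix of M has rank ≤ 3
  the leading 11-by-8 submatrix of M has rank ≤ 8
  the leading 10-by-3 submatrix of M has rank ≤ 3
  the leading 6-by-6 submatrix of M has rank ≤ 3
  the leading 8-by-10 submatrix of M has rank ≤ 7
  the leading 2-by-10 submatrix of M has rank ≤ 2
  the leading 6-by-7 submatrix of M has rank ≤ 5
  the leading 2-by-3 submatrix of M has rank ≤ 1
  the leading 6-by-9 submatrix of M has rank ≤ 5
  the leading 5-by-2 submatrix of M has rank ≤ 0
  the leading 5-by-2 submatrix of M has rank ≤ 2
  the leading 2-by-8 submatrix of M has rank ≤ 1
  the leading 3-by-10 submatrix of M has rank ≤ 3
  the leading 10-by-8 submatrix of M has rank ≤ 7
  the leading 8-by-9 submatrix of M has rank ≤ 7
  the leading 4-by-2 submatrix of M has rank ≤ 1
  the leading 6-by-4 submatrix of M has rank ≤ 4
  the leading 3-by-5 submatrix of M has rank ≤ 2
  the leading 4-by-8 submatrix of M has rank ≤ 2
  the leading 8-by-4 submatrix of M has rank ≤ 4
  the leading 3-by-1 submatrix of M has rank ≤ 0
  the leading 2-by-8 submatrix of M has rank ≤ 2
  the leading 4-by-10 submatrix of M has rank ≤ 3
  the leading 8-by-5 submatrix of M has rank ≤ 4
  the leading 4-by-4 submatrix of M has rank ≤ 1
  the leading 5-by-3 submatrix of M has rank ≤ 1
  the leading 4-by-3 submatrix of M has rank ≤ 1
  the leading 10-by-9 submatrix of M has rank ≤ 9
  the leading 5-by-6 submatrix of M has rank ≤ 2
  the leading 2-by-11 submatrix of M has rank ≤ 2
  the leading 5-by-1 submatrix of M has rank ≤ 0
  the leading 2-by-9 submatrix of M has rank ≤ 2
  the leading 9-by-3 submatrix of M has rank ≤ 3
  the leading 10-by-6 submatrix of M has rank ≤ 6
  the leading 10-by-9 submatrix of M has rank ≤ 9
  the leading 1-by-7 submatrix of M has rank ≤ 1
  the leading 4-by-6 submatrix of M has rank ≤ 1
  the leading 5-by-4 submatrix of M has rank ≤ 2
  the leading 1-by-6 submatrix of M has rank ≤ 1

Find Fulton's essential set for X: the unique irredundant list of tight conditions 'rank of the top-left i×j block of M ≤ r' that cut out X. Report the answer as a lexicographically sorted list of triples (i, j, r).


Recovering R(i,j) via the rank-extension bound from the 40 conditions:

  row 1: 0, 0, 1, 1, 1, 1, 1, 1, 1, 1, 1
  row 2: 0, 0, 1, 1, 1, 1, 1, 1, 2, 2, 2
  row 3: 0, 0, 1, 1, 1, 1, 2, 2, 3, 3, 3
  row 4: 0, 0, 1, 1, 1, 1, 2, 2, 3, 3, 4
  row 5: 0, 0, 1, 2, 2, 2, 3, 3, 4, 4, 5
  row 6: 1, 1, 2, 3, 3, 3, 4, 4, 5, 5, 6
  row 7: 1, 2, 3, 4, 4, 4, 5, 5, 6, 6, 7
  row 8: 1, 2, 3, 4, 4, 5, 6, 6, 7, 7, 8
  row 9: 1, 2, 3, 4, 5, 6, 7, 7, 8, 8, 9
  row 10: 1, 2, 3, 4, 5, 6, 7, 7, 8, 9, 10
  row 11: 1, 2, 3, 4, 5, 6, 7, 8, 9, 10, 11

giving w = (3, 9, 7, 11, 4, 1, 2, 6, 5, 10, 8) via Δ²R.

ℓ(w)=25; the 7 essential cells (i,j,r):

[(2, 8, 1), (4, 6, 1), (4, 8, 2), (4, 10, 3), (5, 2, 0), (8, 5, 4), (10, 8, 7)]


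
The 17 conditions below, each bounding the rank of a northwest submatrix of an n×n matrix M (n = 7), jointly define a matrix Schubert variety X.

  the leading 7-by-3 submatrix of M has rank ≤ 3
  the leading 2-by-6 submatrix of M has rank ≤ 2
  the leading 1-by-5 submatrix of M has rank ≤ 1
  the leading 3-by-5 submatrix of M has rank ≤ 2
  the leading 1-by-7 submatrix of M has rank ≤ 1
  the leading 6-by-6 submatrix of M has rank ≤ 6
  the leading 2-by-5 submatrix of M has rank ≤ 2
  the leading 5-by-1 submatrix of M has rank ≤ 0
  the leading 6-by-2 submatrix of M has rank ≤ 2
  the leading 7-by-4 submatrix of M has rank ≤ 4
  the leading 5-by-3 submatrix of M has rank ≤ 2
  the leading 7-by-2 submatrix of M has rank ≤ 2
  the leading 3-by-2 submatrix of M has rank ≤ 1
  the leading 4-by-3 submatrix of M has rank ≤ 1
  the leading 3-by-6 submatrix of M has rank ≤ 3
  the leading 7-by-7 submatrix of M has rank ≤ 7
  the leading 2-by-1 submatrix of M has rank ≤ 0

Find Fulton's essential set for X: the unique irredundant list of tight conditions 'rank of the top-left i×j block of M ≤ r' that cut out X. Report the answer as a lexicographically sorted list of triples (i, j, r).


Recovering R(i,j) via the rank-extension bound from the 17 conditions:

  i=1: 0 | 1 | 1 | 1 | 1 | 1 | 1
  i=2: 0 | 1 | 1 | 2 | 2 | 2 | 2
  i=3: 0 | 1 | 1 | 2 | 2 | 3 | 3
  i=4: 0 | 1 | 1 | 2 | 3 | 4 | 4
  i=5: 0 | 1 | 2 | 3 | 4 | 5 | 5
  i=6: 1 | 2 | 3 | 4 | 5 | 6 | 6
  i=7: 1 | 2 | 3 | 4 | 5 | 6 | 7

second differences of R give the permutation w = (2, 4, 6, 5, 3, 1, 7).

3 SE-corners of the 9-cell Rothe diagram give Ess(w):

[(3, 5, 2), (4, 3, 1), (5, 1, 0)]


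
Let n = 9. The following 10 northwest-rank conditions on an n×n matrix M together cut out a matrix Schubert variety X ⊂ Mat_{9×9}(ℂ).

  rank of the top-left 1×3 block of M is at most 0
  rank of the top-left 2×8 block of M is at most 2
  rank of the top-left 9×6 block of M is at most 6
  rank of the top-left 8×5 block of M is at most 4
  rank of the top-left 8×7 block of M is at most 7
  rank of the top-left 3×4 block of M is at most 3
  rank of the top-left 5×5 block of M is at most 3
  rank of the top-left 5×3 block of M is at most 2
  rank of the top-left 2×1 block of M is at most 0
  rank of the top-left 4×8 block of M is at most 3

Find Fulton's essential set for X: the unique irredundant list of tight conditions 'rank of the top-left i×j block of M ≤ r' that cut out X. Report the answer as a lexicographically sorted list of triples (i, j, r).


Propagating the 10 rank bounds to every northwest block:

  i=1: 0, 0, 0, 1, 1, 1, 1, 1, 1
  i=2: 0, 1, 1, 2, 2, 2, 2, 2, 2
  i=3: 1, 2, 2, 3, 3, 3, 3, 3, 3
  i=4: 1, 2, 2, 3, 3, 3, 3, 3, 4
  i=5: 1, 2, 2, 3, 3, 4, 4, 4, 5
  i=6: 1, 2, 3, 4, 4, 5, 5, 5, 6
  i=7: 1, 2, 3, 4, 4, 5, 6, 6, 7
  i=8: 1, 2, 3, 4, 4, 5, 6, 7, 8
  i=9: 1, 2, 3, 4, 5, 6, 7, 8, 9

second differences of R give the permutation w = (4, 2, 1, 9, 6, 3, 7, 8, 5).

D(w) has 13 cells with 6 SE-corners; essential set:

[(1, 3, 0), (2, 1, 0), (4, 8, 3), (5, 3, 2), (5, 5, 3), (8, 5, 4)]


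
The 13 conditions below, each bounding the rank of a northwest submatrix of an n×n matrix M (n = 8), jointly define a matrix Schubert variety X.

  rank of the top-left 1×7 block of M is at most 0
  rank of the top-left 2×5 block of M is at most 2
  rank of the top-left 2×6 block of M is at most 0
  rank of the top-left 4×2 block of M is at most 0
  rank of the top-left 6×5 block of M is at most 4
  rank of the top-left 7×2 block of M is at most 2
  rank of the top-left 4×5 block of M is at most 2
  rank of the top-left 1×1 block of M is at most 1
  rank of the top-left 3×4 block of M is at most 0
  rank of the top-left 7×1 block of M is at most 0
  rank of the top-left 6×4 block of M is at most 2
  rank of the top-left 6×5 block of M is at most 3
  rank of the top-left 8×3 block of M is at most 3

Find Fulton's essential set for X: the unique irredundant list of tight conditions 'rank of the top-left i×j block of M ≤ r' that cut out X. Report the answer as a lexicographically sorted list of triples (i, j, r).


Rank table r_w(8×8) implied by the 13 constraints:

  row 1: 0, 0, 0, 0, 0, 0, 0, 1
  row 2: 0, 0, 0, 0, 0, 0, 1, 2
  row 3: 0, 0, 0, 0, 1, 1, 2, 3
  row 4: 0, 0, 1, 1, 2, 2, 3, 4
  row 5: 0, 1, 2, 2, 3, 3, 4, 5
  row 6: 0, 1, 2, 2, 3, 4, 5, 6
  row 7: 0, 1, 2, 3, 4, 5, 6, 7
  row 8: 1, 2, 3, 4, 5, 6, 7, 8

second differences of R give the permutation w = (8, 7, 5, 3, 2, 6, 4, 1).

|D(w)|=23, |Ess(w)|=6:

[(1, 7, 0), (2, 6, 0), (3, 4, 0), (4, 2, 0), (6, 4, 2), (7, 1, 0)]


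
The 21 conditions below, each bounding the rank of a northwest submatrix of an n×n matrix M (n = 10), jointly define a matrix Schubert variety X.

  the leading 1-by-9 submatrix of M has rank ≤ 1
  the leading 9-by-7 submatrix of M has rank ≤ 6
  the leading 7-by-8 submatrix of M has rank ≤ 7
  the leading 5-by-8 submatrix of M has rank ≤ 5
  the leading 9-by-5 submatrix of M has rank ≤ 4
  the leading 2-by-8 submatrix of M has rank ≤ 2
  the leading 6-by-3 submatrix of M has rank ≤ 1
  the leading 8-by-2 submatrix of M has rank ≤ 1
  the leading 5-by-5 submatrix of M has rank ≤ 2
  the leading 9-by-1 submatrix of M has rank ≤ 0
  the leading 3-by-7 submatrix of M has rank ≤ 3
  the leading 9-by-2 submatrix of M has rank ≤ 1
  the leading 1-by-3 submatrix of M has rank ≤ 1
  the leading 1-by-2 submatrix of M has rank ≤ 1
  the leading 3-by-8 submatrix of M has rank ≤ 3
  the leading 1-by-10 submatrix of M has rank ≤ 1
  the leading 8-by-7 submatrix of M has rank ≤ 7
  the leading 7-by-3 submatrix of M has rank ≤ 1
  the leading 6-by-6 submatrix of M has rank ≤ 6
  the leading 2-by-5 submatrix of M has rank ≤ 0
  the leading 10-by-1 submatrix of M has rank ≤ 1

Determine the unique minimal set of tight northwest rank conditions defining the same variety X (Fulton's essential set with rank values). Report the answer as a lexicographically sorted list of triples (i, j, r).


Reconstructing r_w from the 21 given conditions:

  row 1: 0 | 0 | 0 | 0 | 0 | 1 | 1 | 1 | 1 | 1
  row 2: 0 | 0 | 0 | 0 | 0 | 1 | 2 | 2 | 2 | 2
  row 3: 0 | 1 | 1 | 1 | 1 | 2 | 3 | 3 | 3 | 3
  row 4: 0 | 1 | 1 | 2 | 2 | 3 | 4 | 4 | 4 | 4
  row 5: 0 | 1 | 1 | 2 | 2 | 3 | 4 | 5 | 5 | 5
  row 6: 0 | 1 | 1 | 2 | 3 | 4 | 5 | 6 | 6 | 6
  row 7: 0 | 1 | 1 | 2 | 3 | 4 | 5 | 6 | 7 | 7
  row 8: 0 | 1 | 2 | 3 | 4 | 5 | 6 | 7 | 8 | 8
  row 9: 0 | 1 | 2 | 3 | 4 | 5 | 6 | 7 | 8 | 9
  row 10: 1 | 2 | 3 | 4 | 5 | 6 | 7 | 8 | 9 | 10

so w = (6, 7, 2, 4, 8, 5, 9, 3, 10, 1).

|D(w)|=22, |Ess(w)|=4:

[(2, 5, 0), (5, 5, 2), (7, 3, 1), (9, 1, 0)]


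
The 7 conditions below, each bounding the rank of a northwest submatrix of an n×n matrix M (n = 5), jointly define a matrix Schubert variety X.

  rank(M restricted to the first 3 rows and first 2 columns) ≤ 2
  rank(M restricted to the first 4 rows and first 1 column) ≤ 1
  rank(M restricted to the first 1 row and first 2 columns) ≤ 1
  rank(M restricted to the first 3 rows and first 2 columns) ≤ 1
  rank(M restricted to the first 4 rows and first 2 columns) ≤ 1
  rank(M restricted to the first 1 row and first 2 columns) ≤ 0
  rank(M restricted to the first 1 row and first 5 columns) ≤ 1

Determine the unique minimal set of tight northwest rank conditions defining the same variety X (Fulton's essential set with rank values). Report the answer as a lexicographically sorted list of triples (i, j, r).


Recovering R(i,j) via the rank-extension bound from the 7 conditions:

  row 1: 0 0 1 1 1
  row 2: 1 1 2 2 2
  row 3: 1 1 2 3 3
  row 4: 1 1 2 3 4
  row 5: 1 2 3 4 5

the unique w with this rank table is (3, 1, 4, 5, 2).

Fulton essential set (2 of the 4 Rothe cells):

[(1, 2, 0), (4, 2, 1)]


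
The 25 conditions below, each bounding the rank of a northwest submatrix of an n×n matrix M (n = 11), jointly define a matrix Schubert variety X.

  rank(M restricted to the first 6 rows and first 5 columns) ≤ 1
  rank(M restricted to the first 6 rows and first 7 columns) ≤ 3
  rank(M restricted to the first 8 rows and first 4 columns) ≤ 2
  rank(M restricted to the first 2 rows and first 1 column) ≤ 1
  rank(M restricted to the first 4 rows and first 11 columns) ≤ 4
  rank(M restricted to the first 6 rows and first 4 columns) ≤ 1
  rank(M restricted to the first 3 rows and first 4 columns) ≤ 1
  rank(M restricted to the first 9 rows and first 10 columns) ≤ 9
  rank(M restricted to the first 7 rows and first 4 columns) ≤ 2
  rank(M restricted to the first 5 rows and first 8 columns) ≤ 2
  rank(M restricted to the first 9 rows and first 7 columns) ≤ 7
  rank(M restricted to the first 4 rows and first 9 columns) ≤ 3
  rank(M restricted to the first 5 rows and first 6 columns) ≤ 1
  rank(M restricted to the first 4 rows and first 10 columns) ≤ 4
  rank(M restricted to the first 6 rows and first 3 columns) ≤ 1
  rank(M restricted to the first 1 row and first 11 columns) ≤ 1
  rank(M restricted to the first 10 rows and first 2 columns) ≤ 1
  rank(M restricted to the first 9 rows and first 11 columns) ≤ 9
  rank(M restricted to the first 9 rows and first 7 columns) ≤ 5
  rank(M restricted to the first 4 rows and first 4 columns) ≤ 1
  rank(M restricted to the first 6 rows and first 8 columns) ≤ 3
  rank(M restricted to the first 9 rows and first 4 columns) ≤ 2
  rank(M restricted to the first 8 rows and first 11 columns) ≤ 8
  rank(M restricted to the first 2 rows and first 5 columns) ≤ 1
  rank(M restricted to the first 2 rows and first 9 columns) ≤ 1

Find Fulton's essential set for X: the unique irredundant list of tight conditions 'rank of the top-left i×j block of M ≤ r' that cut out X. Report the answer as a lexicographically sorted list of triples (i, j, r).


The tightest implied rank at each (i,j), from the 25 conditions:

  row 1: 1 1 1 1 1 1 1 1 1 1 1
  row 2: 1 1 1 1 1 1 1 1 1 2 2
  row 3: 1 1 1 1 1 1 2 2 2 3 3
  row 4: 1 1 1 1 1 1 2 2 3 4 4
  row 5: 1 1 1 1 1 1 2 2 3 4 5
  row 6: 1 1 1 1 1 2 3 3 4 5 6
  row 7: 1 1 2 2 2 3 4 4 5 6 7
  row 8: 1 1 2 2 3 4 5 5 6 7 8
  row 9: 1 1 2 2 3 4 5 6 7 8 9
  row 10: 1 1 2 3 4 5 6 7 8 9 10
  row 11: 1 2 3 4 5 6 7 8 9 10 11

so w = (1, 10, 7, 9, 11, 6, 3, 5, 8, 4, 2).

6 SE-corners of the 35-cell Rothe diagram give Ess(w):

[(2, 9, 1), (5, 6, 1), (5, 8, 2), (6, 5, 1), (9, 4, 2), (10, 2, 1)]


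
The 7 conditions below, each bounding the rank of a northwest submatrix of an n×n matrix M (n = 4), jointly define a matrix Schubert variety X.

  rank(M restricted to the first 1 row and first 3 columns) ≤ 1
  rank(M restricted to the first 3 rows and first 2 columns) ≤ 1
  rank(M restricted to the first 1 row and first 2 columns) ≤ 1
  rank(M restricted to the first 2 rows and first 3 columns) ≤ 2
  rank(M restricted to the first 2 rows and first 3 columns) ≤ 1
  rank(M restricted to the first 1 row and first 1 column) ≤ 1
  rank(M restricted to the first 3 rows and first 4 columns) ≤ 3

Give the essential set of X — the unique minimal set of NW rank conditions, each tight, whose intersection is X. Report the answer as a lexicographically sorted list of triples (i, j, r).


Propagating the 7 rank bounds to every northwest block:

  row 1: 1, 1, 1, 1
  row 2: 1, 1, 1, 2
  row 3: 1, 1, 2, 3
  row 4: 1, 2, 3, 4

the unique w with this rank table is (1, 4, 3, 2).

2 SE-corners of the 3-cell Rothe diagram give Ess(w):

[(2, 3, 1), (3, 2, 1)]


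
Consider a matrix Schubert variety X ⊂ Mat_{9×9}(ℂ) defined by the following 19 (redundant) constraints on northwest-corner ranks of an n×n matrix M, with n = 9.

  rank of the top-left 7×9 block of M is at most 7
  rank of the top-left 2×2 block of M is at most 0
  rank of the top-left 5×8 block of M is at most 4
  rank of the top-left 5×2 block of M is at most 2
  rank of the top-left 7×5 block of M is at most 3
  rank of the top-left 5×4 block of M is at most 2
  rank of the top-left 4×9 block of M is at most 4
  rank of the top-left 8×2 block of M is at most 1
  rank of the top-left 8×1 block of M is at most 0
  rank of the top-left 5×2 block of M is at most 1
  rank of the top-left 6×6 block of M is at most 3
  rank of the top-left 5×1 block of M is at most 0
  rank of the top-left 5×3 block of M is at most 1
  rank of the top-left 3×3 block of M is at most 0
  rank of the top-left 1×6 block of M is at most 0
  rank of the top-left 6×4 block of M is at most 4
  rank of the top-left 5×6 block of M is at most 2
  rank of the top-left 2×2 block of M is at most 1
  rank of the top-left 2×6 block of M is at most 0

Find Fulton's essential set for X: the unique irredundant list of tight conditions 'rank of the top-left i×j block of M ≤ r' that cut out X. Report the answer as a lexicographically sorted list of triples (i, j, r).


Recovering R(i,j) via the rank-extension bound from the 19 conditions:

  R[1]: 0  0  0  0  0  0  1  1  1
  R[2]: 0  0  0  0  0  0  1  2  2
  R[3]: 0  0  0  1  1  1  2  3  3
  R[4]: 0  1  1  2  2  2  3  4  4
  R[5]: 0  1  1  2  2  2  3  4  5
  R[6]: 0  1  2  3  3  3  4  5  6
  R[7]: 0  1  2  3  3  4  5  6  7
  R[8]: 0  1  2  3  4  5  6  7  8
  R[9]: 1  2  3  4  5  6  7  8  9

reading off 1-entries of Δ²R: w = (7, 8, 4, 2, 9, 3, 6, 5, 1).

D(w) has 24 cells with 6 SE-corners; essential set:

[(2, 6, 0), (3, 3, 0), (5, 3, 1), (5, 6, 2), (7, 5, 3), (8, 1, 0)]


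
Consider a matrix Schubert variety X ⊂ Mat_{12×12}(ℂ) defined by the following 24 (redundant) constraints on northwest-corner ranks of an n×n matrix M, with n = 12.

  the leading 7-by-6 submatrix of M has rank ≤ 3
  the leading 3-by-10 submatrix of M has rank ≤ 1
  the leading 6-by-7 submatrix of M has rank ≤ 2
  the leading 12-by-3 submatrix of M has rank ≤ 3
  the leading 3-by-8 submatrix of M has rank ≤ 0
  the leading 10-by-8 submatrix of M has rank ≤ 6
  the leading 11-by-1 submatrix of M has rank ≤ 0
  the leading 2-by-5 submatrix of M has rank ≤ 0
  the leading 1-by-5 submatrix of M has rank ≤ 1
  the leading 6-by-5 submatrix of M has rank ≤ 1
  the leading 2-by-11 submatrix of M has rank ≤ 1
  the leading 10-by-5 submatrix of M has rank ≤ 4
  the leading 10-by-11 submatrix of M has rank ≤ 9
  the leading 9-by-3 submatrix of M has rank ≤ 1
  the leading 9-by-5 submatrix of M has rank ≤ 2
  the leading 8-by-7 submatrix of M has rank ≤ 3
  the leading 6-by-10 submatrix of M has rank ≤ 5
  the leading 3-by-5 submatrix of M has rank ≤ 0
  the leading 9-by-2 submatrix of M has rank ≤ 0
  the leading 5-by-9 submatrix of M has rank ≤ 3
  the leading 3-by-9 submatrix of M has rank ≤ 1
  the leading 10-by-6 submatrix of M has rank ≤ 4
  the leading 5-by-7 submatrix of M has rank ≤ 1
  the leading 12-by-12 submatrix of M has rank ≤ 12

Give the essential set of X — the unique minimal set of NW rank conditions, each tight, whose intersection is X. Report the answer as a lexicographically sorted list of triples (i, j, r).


Rank table r_w(12×12) implied by the 24 constraints:

  0, 0, 0, 0, 0, 0, 0, 0, 1, 1, 1, 1
  0, 0, 0, 0, 0, 0, 0, 0, 1, 1, 1, 2
  0, 0, 0, 0, 0, 0, 0, 0, 1, 1, 2, 3
  0, 0, 1, 1, 1, 1, 1, 1, 2, 2, 3, 4
  0, 0, 1, 1, 1, 1, 1, 2, 3, 3, 4, 5
  0, 0, 1, 1, 1, 2, 2, 3, 4, 4, 5, 6
  0, 0, 1, 2, 2, 3, 3, 4, 5, 5, 6, 7
  0, 0, 1, 2, 2, 3, 3, 4, 5, 6, 7, 8
  0, 0, 1, 2, 2, 3, 4, 5, 6, 7, 8, 9
  0, 1, 2, 3, 3, 4, 5, 6, 7, 8, 9, 10
  0, 1, 2, 3, 4, 5, 6, 7, 8, 9, 10, 11
  1, 2, 3, 4, 5, 6, 7, 8, 9, 10, 11, 12

the unique w with this rank table is (9, 12, 11, 3, 8, 6, 4, 10, 7, 2, 5, 1).

D(w) has 50 cells with 9 SE-corners; essential set:

[(2, 11, 1), (3, 8, 0), (3, 10, 1), (5, 7, 1), (6, 5, 1), (8, 7, 3), (9, 2, 0), (9, 5, 2), (11, 1, 0)]


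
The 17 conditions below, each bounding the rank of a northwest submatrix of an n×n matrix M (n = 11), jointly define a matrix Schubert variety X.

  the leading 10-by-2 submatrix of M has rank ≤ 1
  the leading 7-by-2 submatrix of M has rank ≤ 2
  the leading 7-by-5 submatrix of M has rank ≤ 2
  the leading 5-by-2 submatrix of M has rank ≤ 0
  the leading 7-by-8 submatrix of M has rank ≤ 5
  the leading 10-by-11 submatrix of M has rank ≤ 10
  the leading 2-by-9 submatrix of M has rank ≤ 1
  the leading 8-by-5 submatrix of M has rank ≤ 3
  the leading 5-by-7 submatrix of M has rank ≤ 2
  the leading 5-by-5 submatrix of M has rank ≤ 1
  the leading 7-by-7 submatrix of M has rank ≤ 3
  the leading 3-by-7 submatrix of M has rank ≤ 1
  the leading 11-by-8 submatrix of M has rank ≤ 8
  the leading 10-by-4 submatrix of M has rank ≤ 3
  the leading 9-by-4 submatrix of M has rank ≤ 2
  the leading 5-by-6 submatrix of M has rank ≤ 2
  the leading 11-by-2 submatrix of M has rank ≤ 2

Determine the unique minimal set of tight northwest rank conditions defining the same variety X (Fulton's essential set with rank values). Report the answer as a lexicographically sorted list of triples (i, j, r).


Computing R[i][j] = min implied NW-rank bound (n=11, 17 conditions):

  R[1]: 0  0  1  1  1  1  1  1  1  1  1
  R[2]: 0  0  1  1  1  1  1  1  1  2  2
  R[3]: 0  0  1  1  1  1  1  2  2  3  3
  R[4]: 0  0  1  1  1  2  2  3  3  4  4
  R[5]: 0  0  1  1  1  2  2  3  4  5  5
  R[6]: 1  1  2  2  2  3  3  4  5  6  6
  R[7]: 1  1  2  2  2  3  3  4  5  6  7
  R[8]: 1  1  2  2  3  4  4  5  6  7  8
  R[9]: 1  1  2  2  3  4  5  6  7  8  9
  R[10]: 1  1  2  3  4  5  6  7  8  9  10
  R[11]: 1  2  3  4  5  6  7  8  9  10  11

hence w(1..11) = (3, 10, 8, 6, 9, 1, 11, 5, 7, 4, 2).

D(w) has 34 cells with 9 SE-corners; essential set:

[(2, 9, 1), (3, 7, 1), (5, 2, 0), (5, 5, 1), (5, 7, 2), (7, 5, 2), (7, 7, 3), (9, 4, 2), (10, 2, 1)]


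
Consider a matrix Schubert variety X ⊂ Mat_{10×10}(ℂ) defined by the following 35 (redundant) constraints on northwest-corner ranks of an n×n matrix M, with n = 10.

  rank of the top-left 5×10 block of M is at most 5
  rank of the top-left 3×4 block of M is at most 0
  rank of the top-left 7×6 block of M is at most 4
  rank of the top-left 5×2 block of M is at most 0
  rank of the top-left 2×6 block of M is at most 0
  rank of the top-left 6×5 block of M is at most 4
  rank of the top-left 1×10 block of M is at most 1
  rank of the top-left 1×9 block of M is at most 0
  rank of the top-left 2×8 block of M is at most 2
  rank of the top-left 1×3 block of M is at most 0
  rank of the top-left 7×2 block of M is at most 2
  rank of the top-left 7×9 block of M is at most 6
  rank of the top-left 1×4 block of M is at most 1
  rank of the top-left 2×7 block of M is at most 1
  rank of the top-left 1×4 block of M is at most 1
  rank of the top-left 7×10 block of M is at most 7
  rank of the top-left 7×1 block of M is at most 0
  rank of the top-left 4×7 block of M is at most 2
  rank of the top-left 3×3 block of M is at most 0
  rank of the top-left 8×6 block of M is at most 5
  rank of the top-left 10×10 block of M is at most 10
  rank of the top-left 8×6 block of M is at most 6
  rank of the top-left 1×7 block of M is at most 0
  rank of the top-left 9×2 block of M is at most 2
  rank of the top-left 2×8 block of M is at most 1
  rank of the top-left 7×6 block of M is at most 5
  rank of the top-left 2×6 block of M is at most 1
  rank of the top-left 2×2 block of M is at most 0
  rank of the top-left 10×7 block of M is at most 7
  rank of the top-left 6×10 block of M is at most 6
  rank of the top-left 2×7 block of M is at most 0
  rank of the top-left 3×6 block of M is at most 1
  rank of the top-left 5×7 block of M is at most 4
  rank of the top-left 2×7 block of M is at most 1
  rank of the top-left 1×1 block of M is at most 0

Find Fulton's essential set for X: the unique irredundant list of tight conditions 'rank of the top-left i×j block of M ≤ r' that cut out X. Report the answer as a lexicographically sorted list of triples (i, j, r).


Propagating the 35 rank bounds to every northwest block:

  row 1: 0, 0, 0, 0, 0, 0, 0, 0, 0, 1
  row 2: 0, 0, 0, 0, 0, 0, 0, 1, 1, 2
  row 3: 0, 0, 0, 0, 1, 1, 1, 2, 2, 3
  row 4: 0, 0, 1, 1, 2, 2, 2, 3, 3, 4
  row 5: 0, 0, 1, 2, 3, 3, 3, 4, 4, 5
  row 6: 0, 1, 2, 3, 4, 4, 4, 5, 5, 6
  row 7: 0, 1, 2, 3, 4, 4, 5, 6, 6, 7
  row 8: 1, 2, 3, 4, 5, 5, 6, 7, 7, 8
  row 9: 1, 2, 3, 4, 5, 6, 7, 8, 8, 9
  row 10: 1, 2, 3, 4, 5, 6, 7, 8, 9, 10

the unique w with this rank table is (10, 8, 5, 3, 4, 2, 7, 1, 6, 9).

D(w) has 27 cells with 6 SE-corners; essential set:

[(1, 9, 0), (2, 7, 0), (3, 4, 0), (5, 2, 0), (7, 1, 0), (7, 6, 4)]


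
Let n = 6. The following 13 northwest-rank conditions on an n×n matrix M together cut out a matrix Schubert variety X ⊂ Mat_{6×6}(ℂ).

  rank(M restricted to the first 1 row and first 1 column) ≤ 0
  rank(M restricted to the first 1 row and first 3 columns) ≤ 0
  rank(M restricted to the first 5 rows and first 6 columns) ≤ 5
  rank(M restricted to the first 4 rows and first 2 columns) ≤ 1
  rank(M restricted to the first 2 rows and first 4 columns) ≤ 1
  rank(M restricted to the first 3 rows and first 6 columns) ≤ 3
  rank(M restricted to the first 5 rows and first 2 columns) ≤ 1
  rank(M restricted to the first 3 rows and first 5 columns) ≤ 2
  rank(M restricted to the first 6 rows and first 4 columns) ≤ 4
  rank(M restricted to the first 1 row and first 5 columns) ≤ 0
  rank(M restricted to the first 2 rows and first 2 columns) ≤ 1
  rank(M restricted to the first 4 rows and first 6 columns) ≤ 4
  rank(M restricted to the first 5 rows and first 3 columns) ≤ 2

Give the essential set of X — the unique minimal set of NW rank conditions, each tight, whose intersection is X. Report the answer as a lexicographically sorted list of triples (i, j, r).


Computing R[i][j] = min implied NW-rank bound (n=6, 13 conditions):

  0 | 0 | 0 | 0 | 0 | 1
  1 | 1 | 1 | 1 | 1 | 2
  1 | 1 | 2 | 2 | 2 | 3
  1 | 1 | 2 | 3 | 3 | 4
  1 | 1 | 2 | 3 | 4 | 5
  1 | 2 | 3 | 4 | 5 | 6

giving w = (6, 1, 3, 4, 5, 2) via Δ²R.

Fulton essential set (2 of the 8 Rothe cells):

[(1, 5, 0), (5, 2, 1)]


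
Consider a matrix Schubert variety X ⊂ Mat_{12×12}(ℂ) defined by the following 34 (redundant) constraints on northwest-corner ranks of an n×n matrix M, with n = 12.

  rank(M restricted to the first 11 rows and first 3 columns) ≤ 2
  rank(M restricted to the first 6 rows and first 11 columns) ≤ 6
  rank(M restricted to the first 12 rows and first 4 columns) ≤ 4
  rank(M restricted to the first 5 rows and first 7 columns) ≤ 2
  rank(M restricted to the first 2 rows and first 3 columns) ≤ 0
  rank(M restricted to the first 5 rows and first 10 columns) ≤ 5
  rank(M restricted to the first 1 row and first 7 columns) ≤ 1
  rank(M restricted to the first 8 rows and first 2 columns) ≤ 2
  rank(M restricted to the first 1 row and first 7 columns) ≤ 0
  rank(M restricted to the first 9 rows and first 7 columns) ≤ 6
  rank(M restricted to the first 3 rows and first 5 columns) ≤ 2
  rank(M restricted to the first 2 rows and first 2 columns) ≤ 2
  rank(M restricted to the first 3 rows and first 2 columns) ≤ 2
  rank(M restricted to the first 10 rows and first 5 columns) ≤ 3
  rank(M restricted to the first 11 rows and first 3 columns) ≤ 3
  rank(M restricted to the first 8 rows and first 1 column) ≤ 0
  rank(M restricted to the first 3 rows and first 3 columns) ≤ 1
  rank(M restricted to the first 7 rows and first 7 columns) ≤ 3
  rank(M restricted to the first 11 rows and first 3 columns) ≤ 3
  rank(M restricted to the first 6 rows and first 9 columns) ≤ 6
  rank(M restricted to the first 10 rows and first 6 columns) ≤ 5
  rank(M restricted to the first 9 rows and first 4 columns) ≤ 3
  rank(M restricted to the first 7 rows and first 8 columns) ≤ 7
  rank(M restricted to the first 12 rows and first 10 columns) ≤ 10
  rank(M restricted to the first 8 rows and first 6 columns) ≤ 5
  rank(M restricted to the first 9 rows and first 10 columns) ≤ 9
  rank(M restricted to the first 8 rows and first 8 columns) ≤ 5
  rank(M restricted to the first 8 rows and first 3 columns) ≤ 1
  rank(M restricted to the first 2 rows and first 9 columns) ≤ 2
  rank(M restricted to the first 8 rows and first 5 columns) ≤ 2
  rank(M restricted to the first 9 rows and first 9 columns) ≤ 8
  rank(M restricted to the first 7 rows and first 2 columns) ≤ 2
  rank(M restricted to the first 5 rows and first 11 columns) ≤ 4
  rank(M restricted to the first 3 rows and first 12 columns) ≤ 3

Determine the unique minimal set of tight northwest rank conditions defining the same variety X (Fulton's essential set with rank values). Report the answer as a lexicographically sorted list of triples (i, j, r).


The tightest implied rank at each (i,j), from the 34 conditions:

  i=1: 0 0 0 0 0 0 0 1 1 1 1 1
  i=2: 0 0 0 1 1 1 1 2 2 2 2 2
  i=3: 0 1 1 2 2 2 2 3 3 3 3 3
  i=4: 0 1 1 2 2 2 2 3 4 4 4 4
  i=5: 0 1 1 2 2 2 2 3 4 4 4 5
  i=6: 0 1 1 2 2 3 3 4 5 5 5 6
  i=7: 0 1 1 2 2 3 3 4 5 6 6 7
  i=8: 0 1 1 2 2 3 4 5 6 7 7 8
  i=9: 1 2 2 3 3 4 5 6 7 8 8 9
  i=10: 1 2 2 3 3 4 5 6 7 8 9 10
  i=11: 1 2 2 3 4 5 6 7 8 9 10 11
  i=12: 1 2 3 4 5 6 7 8 9 10 11 12

giving w = (8, 4, 2, 9, 12, 6, 10, 7, 1, 11, 5, 3) via Δ²R.

D(w) has 36 cells with 10 SE-corners; essential set:

[(1, 7, 0), (2, 3, 0), (5, 7, 2), (5, 11, 4), (7, 7, 3), (8, 1, 0), (8, 3, 1), (8, 5, 2), (10, 5, 3), (11, 3, 2)]


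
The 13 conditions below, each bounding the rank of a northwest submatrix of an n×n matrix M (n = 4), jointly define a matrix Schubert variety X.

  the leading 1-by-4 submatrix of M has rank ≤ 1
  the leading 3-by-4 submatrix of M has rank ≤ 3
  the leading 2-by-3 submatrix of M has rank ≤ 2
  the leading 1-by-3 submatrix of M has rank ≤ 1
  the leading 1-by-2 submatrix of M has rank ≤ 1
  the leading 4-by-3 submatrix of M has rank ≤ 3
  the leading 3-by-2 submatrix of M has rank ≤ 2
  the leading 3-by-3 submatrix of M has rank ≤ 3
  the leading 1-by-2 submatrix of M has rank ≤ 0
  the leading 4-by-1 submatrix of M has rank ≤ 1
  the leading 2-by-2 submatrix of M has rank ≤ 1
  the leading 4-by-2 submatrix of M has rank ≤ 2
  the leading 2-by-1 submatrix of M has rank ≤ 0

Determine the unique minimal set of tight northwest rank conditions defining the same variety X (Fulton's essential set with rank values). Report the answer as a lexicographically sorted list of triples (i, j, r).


Propagating the 13 rank bounds to every northwest block:

  R[1]: 0 0 1 1
  R[2]: 0 1 2 2
  R[3]: 1 2 3 3
  R[4]: 1 2 3 4

so w = (3, 2, 1, 4).

Rothe diagram D(w) (3 cells), 2 SE-corners (essential conditions):

[(1, 2, 0), (2, 1, 0)]


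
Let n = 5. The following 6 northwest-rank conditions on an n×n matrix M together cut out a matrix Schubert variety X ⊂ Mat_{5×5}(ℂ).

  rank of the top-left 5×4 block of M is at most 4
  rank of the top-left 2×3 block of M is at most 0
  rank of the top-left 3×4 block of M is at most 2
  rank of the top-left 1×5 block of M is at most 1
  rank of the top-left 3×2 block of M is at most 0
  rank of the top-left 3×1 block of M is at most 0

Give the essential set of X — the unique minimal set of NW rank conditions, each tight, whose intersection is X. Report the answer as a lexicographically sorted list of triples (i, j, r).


The tightest implied rank at each (i,j), from the 6 conditions:

  R[1]: 0  0  0  1  1
  R[2]: 0  0  0  1  2
  R[3]: 0  0  1  2  3
  R[4]: 1  1  2  3  4
  R[5]: 1  2  3  4  5

the unique w with this rank table is (4, 5, 3, 1, 2).

ℓ(w)=8; the 2 essential cells (i,j,r):

[(2, 3, 0), (3, 2, 0)]


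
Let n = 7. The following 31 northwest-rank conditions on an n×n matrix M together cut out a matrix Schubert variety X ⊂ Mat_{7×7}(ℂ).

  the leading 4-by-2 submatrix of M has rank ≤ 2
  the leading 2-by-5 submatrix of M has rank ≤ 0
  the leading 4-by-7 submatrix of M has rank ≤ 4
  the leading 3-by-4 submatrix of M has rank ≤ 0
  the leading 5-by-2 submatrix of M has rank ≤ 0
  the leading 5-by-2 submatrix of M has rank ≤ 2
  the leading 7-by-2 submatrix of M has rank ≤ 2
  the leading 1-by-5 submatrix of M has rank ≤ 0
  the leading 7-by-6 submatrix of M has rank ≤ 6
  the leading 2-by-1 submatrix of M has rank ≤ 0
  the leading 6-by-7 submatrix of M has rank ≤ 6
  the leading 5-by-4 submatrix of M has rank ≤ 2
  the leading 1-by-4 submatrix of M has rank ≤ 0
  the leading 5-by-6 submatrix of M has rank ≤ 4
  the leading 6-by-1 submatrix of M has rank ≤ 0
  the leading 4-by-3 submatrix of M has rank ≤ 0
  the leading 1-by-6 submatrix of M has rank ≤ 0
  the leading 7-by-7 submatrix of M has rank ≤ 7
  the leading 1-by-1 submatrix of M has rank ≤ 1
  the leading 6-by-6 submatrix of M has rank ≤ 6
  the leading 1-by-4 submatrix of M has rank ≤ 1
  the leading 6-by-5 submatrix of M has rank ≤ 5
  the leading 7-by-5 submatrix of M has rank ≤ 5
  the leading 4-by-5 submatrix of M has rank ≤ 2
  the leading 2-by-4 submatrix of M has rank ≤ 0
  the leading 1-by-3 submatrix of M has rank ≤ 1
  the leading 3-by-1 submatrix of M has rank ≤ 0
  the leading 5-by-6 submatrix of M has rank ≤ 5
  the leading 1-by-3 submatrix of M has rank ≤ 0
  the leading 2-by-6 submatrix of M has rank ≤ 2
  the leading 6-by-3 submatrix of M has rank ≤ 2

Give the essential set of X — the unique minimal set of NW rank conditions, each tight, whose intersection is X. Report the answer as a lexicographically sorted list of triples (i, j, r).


Recovering R(i,j) via the rank-extension bound from the 31 conditions:

  0  0  0  0  0  0  1
  0  0  0  0  0  1  2
  0  0  0  0  1  2  3
  0  0  0  1  2  3  4
  0  0  1  2  3  4  5
  0  1  2  3  4  5  6
  1  2  3  4  5  6  7

reading off 1-entries of Δ²R: w = (7, 6, 5, 4, 3, 2, 1).

6 SE-corners of the 21-cell Rothe diagram give Ess(w):

[(1, 6, 0), (2, 5, 0), (3, 4, 0), (4, 3, 0), (5, 2, 0), (6, 1, 0)]


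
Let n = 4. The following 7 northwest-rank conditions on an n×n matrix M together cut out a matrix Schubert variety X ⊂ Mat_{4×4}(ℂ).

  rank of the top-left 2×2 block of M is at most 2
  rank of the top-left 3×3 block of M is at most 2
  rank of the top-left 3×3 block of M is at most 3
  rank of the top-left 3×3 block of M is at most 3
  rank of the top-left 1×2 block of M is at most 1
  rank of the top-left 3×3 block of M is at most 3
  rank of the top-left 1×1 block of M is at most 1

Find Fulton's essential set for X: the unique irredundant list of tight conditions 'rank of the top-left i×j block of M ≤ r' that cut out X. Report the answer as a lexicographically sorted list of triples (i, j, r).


Computing R[i][j] = min implied NW-rank bound (n=4, 7 conditions):

  R[1]: 1 1 1 1
  R[2]: 1 2 2 2
  R[3]: 1 2 2 3
  R[4]: 1 2 3 4

the unique w with this rank table is (1, 2, 4, 3).

ℓ(w)=1; the 1 essential cell (i,j,r):

[(3, 3, 2)]
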